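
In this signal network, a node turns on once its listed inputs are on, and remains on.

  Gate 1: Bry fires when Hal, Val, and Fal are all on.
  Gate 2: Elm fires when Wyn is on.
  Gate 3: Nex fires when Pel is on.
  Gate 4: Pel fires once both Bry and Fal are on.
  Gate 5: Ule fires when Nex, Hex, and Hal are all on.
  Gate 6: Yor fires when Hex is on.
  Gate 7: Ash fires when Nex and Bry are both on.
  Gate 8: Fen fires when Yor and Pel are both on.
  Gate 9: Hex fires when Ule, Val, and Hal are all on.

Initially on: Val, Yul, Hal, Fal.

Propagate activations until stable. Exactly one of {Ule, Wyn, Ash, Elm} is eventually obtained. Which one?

Ash

Gate 1: Hal, Val, and Fal on → Bry on.
Bry and Fal are on, so Pel fires (Gate 4).
Gate 3: Pel on → Nex on.
Nex and Bry are on, so Ash fires (Gate 7).
Ule would need Nex, Hex, and Hal (Gate 5), but Hex never turns on. No rule produces Wyn, and it is not given. Elm would need Wyn (Gate 2), but Wyn never turns on.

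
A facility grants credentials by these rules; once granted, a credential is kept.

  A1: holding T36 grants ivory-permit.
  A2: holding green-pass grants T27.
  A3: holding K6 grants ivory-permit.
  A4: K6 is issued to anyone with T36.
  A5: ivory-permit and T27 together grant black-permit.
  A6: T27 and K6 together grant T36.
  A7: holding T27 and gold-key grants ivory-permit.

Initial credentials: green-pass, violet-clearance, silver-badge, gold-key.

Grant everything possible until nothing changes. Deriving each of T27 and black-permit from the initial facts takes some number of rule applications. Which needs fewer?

T27: Holding green-pass grants T27 (A2). [1 rule application]
black-permit: Holding green-pass grants T27 (A2). Holding T27 and gold-key grants ivory-permit (A7). Holding ivory-permit and T27 grants black-permit (A5). [3 rule applications]
T27 needs fewer.

T27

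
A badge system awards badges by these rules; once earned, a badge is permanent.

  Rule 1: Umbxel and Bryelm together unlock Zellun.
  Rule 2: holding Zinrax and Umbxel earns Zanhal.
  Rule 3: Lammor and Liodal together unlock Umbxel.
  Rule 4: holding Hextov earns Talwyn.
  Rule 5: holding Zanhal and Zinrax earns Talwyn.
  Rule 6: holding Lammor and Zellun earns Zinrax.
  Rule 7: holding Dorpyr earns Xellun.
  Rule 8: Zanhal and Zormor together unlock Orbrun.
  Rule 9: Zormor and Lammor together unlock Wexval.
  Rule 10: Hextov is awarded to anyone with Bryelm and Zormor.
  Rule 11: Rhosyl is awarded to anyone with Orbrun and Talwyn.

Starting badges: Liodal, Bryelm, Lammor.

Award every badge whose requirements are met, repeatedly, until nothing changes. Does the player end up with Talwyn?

Yes

With Lammor and Liodal, Umbxel is earned (Rule 3).
With Umbxel and Bryelm, Zellun is earned (Rule 1).
With Lammor and Zellun, Zinrax is earned (Rule 6).
With Zinrax and Umbxel, Zanhal is earned (Rule 2).
With Zanhal and Zinrax, Talwyn is earned (Rule 5).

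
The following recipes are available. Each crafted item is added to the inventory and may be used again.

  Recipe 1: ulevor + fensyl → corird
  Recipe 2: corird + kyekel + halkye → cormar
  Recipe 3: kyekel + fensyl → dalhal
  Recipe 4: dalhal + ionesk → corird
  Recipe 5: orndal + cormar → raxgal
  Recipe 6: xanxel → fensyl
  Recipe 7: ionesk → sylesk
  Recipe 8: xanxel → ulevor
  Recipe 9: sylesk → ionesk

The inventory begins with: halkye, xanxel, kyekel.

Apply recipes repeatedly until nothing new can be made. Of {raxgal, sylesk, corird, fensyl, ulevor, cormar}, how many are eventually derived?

Using Recipe 8, xanxel makes ulevor.
Using Recipe 6, xanxel makes fensyl.
Using Recipe 1, ulevor and fensyl make corird.
corird + kyekel + halkye → cormar (Recipe 2).
raxgal would need orndal and cormar (Recipe 5), but orndal is never obtained.
sylesk would need ionesk (Recipe 7), but ionesk is never obtained.
corird: reached.
fensyl: reached.
ulevor: reached.
cormar: reached.
Reached: corird, fensyl, ulevor, and cormar — 4 of the 6.

4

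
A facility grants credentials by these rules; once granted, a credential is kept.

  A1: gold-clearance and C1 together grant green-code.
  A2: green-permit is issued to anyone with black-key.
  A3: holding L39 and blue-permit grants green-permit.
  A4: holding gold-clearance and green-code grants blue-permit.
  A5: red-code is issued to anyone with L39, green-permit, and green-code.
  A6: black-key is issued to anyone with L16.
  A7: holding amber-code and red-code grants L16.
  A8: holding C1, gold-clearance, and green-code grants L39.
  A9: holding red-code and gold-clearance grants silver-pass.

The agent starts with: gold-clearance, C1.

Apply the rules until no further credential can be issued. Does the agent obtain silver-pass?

Yes

Holding gold-clearance and C1 grants green-code (A1).
Holding gold-clearance and green-code grants blue-permit (A4).
Holding C1, gold-clearance, and green-code grants L39 (A8).
Holding L39 and blue-permit grants green-permit (A3).
Holding L39, green-permit, and green-code grants red-code (A5).
Holding red-code and gold-clearance grants silver-pass (A9).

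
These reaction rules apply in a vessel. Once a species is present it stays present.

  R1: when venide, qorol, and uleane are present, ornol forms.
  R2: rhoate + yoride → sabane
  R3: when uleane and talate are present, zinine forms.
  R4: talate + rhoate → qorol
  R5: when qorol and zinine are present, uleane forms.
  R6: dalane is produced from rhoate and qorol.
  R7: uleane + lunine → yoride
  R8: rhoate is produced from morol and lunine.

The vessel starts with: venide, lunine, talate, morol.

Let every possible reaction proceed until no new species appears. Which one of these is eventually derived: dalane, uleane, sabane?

morol and lunine present → rhoate forms (R8).
talate and rhoate present → qorol forms (R4).
rhoate and qorol present → dalane forms (R6).
uleane would need qorol and zinine (R5), but zinine never forms. sabane would need rhoate and yoride (R2), but yoride never forms.

dalane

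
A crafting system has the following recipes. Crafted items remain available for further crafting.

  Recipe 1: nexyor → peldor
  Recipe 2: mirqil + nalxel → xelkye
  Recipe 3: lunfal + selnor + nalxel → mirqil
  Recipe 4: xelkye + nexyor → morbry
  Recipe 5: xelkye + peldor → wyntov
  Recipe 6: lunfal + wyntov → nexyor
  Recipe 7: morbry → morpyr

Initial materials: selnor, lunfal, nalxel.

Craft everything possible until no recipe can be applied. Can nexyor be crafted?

nexyor would need lunfal and wyntov (Recipe 6), but wyntov is never obtained.

No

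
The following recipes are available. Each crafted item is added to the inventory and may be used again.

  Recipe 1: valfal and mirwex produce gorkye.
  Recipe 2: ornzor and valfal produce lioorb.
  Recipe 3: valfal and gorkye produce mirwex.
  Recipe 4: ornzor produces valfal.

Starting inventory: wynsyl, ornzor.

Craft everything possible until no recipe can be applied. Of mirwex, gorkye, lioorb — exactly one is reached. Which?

Using Recipe 4, ornzor makes valfal.
Using Recipe 2, ornzor and valfal make lioorb.
gorkye would need valfal and mirwex (Recipe 1), but mirwex is never obtained. mirwex would need valfal and gorkye (Recipe 3), but gorkye is never obtained.

lioorb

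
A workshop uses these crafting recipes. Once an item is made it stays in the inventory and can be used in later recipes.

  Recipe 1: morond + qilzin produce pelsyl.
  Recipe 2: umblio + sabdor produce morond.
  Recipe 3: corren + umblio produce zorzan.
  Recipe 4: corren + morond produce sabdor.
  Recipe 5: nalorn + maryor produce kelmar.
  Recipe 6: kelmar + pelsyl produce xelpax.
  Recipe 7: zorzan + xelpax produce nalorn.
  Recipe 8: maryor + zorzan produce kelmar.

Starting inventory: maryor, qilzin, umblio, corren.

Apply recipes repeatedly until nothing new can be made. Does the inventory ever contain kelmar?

Yes

corren + umblio → zorzan (Recipe 3).
Using Recipe 8, maryor and zorzan make kelmar.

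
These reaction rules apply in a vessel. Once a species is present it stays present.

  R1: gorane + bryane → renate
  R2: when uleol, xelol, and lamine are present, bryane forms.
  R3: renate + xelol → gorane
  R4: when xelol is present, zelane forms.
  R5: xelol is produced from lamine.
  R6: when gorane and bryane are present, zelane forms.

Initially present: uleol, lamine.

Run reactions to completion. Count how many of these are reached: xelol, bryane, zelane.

lamine present → xelol forms (R5).
uleol, xelol, and lamine present → bryane forms (R2).
xelol present → zelane forms (R4).
xelol: reached.
bryane: reached.
zelane: reached.
All 3 are reached.

3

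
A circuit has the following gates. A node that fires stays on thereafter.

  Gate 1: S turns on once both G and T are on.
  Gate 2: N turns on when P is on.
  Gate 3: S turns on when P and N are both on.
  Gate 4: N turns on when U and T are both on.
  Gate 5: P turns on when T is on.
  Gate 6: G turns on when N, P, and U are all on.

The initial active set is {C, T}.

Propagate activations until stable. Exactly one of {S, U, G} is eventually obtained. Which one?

Gate 5: T on → P on.
Gate 2: P on → N on.
Gate 3: P and N on → S on.
G would need N, P, and U (Gate 6), but U never turns on. No rule produces U, and it is not given.

S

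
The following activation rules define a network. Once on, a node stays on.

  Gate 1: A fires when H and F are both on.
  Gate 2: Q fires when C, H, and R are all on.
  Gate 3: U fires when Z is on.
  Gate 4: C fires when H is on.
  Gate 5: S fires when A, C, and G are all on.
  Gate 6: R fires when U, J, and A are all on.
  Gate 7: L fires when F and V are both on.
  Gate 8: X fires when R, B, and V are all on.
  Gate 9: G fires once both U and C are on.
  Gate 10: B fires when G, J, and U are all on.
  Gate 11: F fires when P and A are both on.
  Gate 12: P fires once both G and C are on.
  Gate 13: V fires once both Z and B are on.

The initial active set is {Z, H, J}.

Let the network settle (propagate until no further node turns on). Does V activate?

Gate 4: H on → C on.
Z is on, so U fires (Gate 3).
Gate 9: U and C on → G on.
G, J, and U are on, so B fires (Gate 10).
Gate 13: Z and B on → V on.

Yes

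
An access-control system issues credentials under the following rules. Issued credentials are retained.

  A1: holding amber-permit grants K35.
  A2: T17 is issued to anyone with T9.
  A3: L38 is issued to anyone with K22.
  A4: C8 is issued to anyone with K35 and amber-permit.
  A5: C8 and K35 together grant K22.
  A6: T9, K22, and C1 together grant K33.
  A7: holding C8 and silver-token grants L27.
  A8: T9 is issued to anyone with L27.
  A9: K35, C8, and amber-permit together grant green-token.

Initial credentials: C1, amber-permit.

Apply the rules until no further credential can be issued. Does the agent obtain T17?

T17 would need T9 (A2), but T9 is never granted.

No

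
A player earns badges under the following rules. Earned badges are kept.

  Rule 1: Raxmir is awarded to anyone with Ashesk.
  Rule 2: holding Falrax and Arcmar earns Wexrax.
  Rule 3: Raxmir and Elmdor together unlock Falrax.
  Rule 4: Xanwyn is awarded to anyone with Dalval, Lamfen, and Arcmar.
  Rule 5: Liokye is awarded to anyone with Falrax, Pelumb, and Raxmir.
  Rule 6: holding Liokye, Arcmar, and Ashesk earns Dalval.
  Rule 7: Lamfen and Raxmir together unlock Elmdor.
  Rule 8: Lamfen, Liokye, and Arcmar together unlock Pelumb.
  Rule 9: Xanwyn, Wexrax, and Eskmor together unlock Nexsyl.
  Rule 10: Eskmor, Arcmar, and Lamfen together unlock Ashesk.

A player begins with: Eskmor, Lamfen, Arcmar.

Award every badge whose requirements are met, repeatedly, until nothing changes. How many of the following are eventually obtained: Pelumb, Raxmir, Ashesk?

With Eskmor, Arcmar, and Lamfen, Ashesk is earned (Rule 10).
With Ashesk, Raxmir is earned (Rule 1).
Pelumb would need Lamfen, Liokye, and Arcmar (Rule 8), but Liokye is never earned.
Raxmir: reached.
Ashesk: reached.
Reached: Raxmir and Ashesk — 2 of the 3.

2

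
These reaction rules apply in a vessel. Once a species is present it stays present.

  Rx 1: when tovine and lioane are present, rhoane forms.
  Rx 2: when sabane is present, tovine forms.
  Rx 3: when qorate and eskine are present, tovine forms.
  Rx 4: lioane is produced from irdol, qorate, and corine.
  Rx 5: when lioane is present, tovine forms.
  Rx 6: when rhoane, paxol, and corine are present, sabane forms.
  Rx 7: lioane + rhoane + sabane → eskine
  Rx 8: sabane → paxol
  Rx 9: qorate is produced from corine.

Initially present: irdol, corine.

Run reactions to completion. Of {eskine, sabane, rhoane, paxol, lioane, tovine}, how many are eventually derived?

corine present → qorate forms (Rx 9).
irdol, qorate, and corine present → lioane forms (Rx 4).
lioane present → tovine forms (Rx 5).
tovine and lioane present → rhoane forms (Rx 1).
eskine would need lioane, rhoane, and sabane (Rx 7), but sabane never forms.
sabane would need rhoane, paxol, and corine (Rx 6), but paxol never forms.
rhoane: reached.
paxol would need sabane (Rx 8), but sabane never forms.
lioane: reached.
tovine: reached.
Reached: rhoane, lioane, and tovine — 3 of the 6.

3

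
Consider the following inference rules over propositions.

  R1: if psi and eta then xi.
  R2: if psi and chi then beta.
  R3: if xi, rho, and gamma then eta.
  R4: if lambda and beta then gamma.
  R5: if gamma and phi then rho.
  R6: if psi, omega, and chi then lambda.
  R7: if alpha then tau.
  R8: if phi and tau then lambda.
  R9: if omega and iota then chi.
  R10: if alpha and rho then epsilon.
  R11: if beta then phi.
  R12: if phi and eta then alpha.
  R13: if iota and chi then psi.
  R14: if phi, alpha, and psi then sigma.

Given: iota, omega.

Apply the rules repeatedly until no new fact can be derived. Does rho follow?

Yes

omega and iota hold, so chi follows (R9).
From iota and chi, R13 gives psi.
psi, omega, and chi hold, so lambda follows (R6).
From psi and chi, R2 gives beta.
From lambda and beta, R4 gives gamma.
From beta, R11 gives phi.
From gamma and phi, R5 gives rho.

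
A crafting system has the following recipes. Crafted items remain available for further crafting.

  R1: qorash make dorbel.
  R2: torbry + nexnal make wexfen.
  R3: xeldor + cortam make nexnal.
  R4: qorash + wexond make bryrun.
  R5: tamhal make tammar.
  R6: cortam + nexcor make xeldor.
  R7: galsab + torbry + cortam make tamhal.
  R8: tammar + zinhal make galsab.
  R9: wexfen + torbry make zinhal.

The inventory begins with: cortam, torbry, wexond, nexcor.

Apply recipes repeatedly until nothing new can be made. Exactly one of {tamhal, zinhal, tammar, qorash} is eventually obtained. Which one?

cortam + nexcor → xeldor (R6).
xeldor + cortam → nexnal (R3).
Using R2, torbry and nexnal make wexfen.
wexfen + torbry → zinhal (R9).
tammar would need tamhal (R5), but tamhal is never obtained. No rule produces qorash, and it is not given. tamhal would need galsab, torbry, and cortam (R7), but galsab is never obtained.

zinhal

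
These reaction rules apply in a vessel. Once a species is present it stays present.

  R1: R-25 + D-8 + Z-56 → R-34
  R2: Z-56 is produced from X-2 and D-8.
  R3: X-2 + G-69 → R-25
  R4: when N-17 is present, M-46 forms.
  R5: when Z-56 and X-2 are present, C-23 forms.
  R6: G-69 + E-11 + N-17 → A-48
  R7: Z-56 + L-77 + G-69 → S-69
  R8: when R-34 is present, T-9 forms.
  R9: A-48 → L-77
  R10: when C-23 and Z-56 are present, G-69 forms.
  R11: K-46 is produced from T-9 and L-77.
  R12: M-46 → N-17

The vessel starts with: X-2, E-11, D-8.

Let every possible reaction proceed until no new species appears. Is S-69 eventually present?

No

S-69 would need Z-56, L-77, and G-69 (R7), but L-77 never forms.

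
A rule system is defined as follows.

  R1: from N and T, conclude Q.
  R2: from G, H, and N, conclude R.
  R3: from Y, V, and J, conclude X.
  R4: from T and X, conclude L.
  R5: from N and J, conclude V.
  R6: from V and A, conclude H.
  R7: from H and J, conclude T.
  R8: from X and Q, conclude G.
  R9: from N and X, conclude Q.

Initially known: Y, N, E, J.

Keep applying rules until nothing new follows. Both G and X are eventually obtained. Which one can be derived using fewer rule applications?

X

X: N and J hold, so V follows (R5). From Y, V, and J, R3 gives X. [2 rule applications]
G: N and J hold, so V follows (R5). From Y, V, and J, R3 gives X. N and X hold, so Q follows (R9). From X and Q, R8 gives G. [4 rule applications]
X needs fewer.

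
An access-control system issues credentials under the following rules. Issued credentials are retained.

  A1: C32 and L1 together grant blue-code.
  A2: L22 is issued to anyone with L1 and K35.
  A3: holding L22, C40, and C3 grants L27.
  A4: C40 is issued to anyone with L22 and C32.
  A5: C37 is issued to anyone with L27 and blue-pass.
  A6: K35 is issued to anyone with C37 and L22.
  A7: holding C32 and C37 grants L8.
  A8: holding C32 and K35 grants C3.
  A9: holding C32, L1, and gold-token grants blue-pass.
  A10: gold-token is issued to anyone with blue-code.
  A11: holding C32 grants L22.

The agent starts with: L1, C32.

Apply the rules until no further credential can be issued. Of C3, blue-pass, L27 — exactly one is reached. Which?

Holding C32 and L1 grants blue-code (A1).
Holding blue-code grants gold-token (A10).
Holding C32, L1, and gold-token grants blue-pass (A9).
C3 would need C32 and K35 (A8), but K35 is never granted. L27 would need L22, C40, and C3 (A3), but C3 is never granted.

blue-pass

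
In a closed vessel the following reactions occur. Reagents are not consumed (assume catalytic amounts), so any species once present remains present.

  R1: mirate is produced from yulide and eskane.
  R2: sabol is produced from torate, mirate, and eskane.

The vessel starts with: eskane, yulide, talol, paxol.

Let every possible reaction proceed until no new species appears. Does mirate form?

yulide and eskane present → mirate forms (R1).

Yes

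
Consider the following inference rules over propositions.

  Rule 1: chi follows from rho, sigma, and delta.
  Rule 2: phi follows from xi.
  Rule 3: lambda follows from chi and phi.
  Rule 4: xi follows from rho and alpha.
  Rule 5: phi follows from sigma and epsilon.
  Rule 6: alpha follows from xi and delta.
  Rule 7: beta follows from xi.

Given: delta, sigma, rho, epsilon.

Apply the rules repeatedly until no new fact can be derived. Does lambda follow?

Yes

rho, sigma, and delta hold, so chi follows (Rule 1).
From sigma and epsilon, Rule 5 gives phi.
chi and phi hold, so lambda follows (Rule 3).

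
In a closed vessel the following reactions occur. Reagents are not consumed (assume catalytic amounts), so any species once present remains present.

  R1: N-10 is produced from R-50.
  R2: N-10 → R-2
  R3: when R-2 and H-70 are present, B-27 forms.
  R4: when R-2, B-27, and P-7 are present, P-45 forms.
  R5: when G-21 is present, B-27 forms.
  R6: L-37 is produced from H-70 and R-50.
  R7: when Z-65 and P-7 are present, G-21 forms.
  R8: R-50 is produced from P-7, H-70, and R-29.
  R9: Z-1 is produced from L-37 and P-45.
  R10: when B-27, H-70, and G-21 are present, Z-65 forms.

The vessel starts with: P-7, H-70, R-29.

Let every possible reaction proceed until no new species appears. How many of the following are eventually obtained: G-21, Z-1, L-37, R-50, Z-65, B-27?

P-7, H-70, and R-29 present → R-50 forms (R8).
H-70 and R-50 present → L-37 forms (R6).
R-50 present → N-10 forms (R1).
N-10 present → R-2 forms (R2).
R-2 and H-70 present → B-27 forms (R3).
R-2, B-27, and P-7 present → P-45 forms (R4).
L-37 and P-45 present → Z-1 forms (R9).
G-21 would need Z-65 and P-7 (R7), but Z-65 never forms.
Z-1: reached.
L-37: reached.
R-50: reached.
Z-65 would need B-27, H-70, and G-21 (R10), but G-21 never forms.
B-27: reached.
Reached: Z-1, L-37, R-50, and B-27 — 4 of the 6.

4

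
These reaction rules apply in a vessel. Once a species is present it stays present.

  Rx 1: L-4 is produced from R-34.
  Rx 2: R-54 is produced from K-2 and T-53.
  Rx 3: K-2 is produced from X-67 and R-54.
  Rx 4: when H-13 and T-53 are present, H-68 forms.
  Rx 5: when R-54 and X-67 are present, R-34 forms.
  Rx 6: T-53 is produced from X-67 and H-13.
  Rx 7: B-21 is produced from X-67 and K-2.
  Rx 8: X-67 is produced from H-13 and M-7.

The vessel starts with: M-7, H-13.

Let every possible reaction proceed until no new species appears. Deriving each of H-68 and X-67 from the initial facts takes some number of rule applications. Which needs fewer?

X-67

X-67: H-13 and M-7 present → X-67 forms (Rx 8). [1 rule application]
H-68: H-13 and M-7 present → X-67 forms (Rx 8). X-67 and H-13 present → T-53 forms (Rx 6). H-13 and T-53 present → H-68 forms (Rx 4). [3 rule applications]
X-67 needs fewer.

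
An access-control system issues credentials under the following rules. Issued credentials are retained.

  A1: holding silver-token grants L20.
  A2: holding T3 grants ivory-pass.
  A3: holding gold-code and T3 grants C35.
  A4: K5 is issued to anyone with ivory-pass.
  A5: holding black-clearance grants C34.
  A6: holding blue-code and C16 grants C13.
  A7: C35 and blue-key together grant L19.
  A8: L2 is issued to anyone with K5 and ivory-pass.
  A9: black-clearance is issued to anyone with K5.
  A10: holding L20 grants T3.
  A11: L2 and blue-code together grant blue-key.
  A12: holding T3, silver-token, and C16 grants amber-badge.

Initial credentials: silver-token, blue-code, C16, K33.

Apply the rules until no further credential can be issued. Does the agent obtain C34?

Yes

Holding silver-token grants L20 (A1).
Holding L20 grants T3 (A10).
Holding T3 grants ivory-pass (A2).
Holding ivory-pass grants K5 (A4).
Holding K5 grants black-clearance (A9).
Holding black-clearance grants C34 (A5).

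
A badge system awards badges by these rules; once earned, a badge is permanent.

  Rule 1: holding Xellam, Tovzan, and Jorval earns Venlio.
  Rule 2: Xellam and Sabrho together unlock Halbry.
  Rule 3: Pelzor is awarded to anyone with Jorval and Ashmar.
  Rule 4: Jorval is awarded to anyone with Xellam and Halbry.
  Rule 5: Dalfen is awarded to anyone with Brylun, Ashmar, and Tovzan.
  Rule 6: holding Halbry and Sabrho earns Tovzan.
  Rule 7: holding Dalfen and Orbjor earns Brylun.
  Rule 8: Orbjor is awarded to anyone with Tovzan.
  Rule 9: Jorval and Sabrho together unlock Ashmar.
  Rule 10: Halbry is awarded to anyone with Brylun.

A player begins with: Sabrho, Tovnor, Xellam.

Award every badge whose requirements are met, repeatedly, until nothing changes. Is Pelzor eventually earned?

Yes

With Xellam and Sabrho, Halbry is earned (Rule 2).
With Xellam and Halbry, Jorval is earned (Rule 4).
With Jorval and Sabrho, Ashmar is earned (Rule 9).
With Jorval and Ashmar, Pelzor is earned (Rule 3).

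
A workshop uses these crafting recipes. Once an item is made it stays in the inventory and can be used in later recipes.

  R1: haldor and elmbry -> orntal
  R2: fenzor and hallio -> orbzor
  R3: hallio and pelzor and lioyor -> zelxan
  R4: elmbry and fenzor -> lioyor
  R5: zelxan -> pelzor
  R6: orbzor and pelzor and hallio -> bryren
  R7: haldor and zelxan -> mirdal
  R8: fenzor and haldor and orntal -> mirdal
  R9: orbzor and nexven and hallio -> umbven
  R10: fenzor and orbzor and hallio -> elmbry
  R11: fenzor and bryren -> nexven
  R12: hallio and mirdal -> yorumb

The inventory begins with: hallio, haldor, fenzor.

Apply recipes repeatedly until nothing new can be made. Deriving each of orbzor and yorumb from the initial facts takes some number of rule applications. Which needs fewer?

orbzor: fenzor and hallio -> orbzor (R2). [1 rule application]
yorumb: fenzor and hallio -> orbzor (R2). Using R10, fenzor, orbzor, and hallio make elmbry. haldor and elmbry -> orntal (R1). Using R8, fenzor, haldor, and orntal make mirdal. hallio and mirdal -> yorumb (R12). [5 rule applications]
orbzor needs fewer.

orbzor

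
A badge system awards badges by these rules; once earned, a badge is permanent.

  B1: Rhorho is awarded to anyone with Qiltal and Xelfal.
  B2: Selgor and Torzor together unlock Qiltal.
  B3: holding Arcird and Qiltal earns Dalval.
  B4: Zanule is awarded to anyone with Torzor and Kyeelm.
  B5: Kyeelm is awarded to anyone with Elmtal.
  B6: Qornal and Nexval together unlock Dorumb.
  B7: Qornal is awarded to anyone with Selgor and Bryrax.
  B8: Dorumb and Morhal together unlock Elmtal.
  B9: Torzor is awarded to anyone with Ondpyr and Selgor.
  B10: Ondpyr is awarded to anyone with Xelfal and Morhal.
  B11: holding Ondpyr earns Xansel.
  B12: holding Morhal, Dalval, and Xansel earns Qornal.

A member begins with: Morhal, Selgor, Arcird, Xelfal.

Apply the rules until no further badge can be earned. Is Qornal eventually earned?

With Xelfal and Morhal, Ondpyr is earned (B10).
With Ondpyr and Selgor, Torzor is earned (B9).
With Ondpyr, Xansel is earned (B11).
With Selgor and Torzor, Qiltal is earned (B2).
With Arcird and Qiltal, Dalval is earned (B3).
With Morhal, Dalval, and Xansel, Qornal is earned (B12).

Yes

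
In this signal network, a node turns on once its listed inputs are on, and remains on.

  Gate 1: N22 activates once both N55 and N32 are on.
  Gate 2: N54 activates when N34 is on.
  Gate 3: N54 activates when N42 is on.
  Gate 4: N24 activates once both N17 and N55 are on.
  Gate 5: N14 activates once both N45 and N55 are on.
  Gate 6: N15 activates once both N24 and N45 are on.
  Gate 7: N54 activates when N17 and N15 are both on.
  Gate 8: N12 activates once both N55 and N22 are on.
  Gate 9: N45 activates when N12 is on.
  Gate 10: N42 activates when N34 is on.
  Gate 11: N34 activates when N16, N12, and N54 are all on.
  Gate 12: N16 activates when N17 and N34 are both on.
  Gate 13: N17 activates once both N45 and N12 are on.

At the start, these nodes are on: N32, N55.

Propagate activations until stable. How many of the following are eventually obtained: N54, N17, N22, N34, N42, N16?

Gate 1: N55 and N32 on → N22 on.
Gate 8: N55 and N22 on → N12 on.
Gate 9: N12 on → N45 on.
Gate 13: N45 and N12 on → N17 on.
N17 and N55 are on, so N24 activates (Gate 4).
Gate 6: N24 and N45 on → N15 on.
Gate 7: N17 and N15 on → N54 on.
N54: reached.
N17: reached.
N22: reached.
N34 would need N16, N12, and N54 (Gate 11), but N16 never turns on.
N42 would need N34 (Gate 10), but N34 never turns on.
N16 would need N17 and N34 (Gate 12), but N34 never turns on.
Reached: N54, N17, and N22 — 3 of the 6.

3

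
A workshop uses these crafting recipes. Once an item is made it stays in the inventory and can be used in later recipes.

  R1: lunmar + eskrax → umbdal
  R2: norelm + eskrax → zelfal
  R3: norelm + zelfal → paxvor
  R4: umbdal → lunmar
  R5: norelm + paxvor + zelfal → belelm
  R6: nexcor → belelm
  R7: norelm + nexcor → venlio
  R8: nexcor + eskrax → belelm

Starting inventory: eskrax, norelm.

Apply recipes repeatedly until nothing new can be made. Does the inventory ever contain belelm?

Yes

norelm + eskrax → zelfal (R2).
Using R3, norelm and zelfal make paxvor.
Using R5, norelm, paxvor, and zelfal make belelm.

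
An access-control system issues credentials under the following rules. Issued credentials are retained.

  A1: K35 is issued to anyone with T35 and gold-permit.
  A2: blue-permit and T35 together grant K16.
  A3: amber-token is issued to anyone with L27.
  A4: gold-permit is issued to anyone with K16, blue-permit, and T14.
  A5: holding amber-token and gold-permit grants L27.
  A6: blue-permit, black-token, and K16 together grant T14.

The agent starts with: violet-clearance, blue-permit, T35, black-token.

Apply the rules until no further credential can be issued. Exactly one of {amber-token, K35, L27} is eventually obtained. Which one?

K35

Holding blue-permit and T35 grants K16 (A2).
Holding blue-permit, black-token, and K16 grants T14 (A6).
Holding K16, blue-permit, and T14 grants gold-permit (A4).
Holding T35 and gold-permit grants K35 (A1).
L27 would need amber-token and gold-permit (A5), but amber-token is never granted. amber-token would need L27 (A3), but L27 is never granted.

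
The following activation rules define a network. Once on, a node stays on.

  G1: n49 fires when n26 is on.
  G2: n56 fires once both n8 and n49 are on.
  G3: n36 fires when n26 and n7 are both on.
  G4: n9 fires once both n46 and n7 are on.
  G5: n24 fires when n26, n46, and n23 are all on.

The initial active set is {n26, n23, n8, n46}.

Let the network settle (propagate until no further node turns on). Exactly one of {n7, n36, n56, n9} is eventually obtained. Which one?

G1: n26 on → n49 on.
G2: n8 and n49 on → n56 on.
n9 would need n46 and n7 (G4), but n7 never turns on. n36 would need n26 and n7 (G3), but n7 never turns on. No rule produces n7, and it is not given.

n56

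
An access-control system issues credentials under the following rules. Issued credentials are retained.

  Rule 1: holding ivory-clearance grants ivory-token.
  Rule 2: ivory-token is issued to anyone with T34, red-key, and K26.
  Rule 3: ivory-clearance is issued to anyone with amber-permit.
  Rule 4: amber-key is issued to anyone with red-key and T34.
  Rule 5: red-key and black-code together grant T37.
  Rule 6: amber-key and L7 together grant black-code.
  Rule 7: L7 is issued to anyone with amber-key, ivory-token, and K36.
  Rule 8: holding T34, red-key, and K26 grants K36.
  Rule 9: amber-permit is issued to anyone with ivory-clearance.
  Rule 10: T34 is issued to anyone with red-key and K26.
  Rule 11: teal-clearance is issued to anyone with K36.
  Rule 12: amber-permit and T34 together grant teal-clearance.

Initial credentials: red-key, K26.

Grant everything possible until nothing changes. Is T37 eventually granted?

Yes

Holding red-key and K26 grants T34 (Rule 10).
Holding T34, red-key, and K26 grants ivory-token (Rule 2).
Holding red-key and T34 grants amber-key (Rule 4).
Holding T34, red-key, and K26 grants K36 (Rule 8).
Holding amber-key, ivory-token, and K36 grants L7 (Rule 7).
Holding amber-key and L7 grants black-code (Rule 6).
Holding red-key and black-code grants T37 (Rule 5).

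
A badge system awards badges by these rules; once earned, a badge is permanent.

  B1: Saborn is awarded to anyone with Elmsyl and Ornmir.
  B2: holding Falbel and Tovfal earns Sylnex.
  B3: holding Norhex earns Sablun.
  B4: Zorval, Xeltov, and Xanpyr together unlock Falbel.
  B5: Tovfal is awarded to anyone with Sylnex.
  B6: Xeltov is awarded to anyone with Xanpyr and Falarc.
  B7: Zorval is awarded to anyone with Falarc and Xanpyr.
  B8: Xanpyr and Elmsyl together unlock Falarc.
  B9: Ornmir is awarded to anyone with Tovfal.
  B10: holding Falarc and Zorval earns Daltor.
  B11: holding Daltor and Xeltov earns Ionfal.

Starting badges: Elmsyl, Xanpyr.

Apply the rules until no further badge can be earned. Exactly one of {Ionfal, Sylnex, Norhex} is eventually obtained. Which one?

With Xanpyr and Elmsyl, Falarc is earned (B8).
With Xanpyr and Falarc, Xeltov is earned (B6).
With Falarc and Xanpyr, Zorval is earned (B7).
With Falarc and Zorval, Daltor is earned (B10).
With Daltor and Xeltov, Ionfal is earned (B11).
No rule produces Norhex, and it is not given. Sylnex would need Falbel and Tovfal (B2), but Tovfal is never earned.

Ionfal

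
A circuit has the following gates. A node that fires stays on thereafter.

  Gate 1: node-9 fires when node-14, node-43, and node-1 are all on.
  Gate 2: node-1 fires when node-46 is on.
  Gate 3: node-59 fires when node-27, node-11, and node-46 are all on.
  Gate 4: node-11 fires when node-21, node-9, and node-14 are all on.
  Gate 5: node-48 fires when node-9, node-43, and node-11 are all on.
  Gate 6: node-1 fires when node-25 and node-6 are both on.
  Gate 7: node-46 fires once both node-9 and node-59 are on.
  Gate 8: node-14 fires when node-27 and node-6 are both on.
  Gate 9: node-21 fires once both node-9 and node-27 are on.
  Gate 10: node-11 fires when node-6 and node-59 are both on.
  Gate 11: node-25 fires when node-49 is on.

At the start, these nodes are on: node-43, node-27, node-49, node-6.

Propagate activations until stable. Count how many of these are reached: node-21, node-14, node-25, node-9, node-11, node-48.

6

Gate 8: node-27 and node-6 on → node-14 on.
Gate 11: node-49 on → node-25 on.
node-25 and node-6 are on, so node-1 fires (Gate 6).
Gate 1: node-14, node-43, and node-1 on → node-9 on.
Gate 9: node-9 and node-27 on → node-21 on.
Gate 4: node-21, node-9, and node-14 on → node-11 on.
node-9, node-43, and node-11 are on, so node-48 fires (Gate 5).
node-21: reached.
node-14: reached.
node-25: reached.
node-9: reached.
node-11: reached.
node-48: reached.
All 6 are reached.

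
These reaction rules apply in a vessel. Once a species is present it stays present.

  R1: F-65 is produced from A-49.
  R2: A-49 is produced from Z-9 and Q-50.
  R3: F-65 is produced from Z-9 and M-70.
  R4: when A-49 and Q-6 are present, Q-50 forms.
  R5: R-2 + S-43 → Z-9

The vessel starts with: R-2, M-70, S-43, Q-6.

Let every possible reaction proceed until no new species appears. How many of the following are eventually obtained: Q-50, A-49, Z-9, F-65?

2

R-2 and S-43 present → Z-9 forms (R5).
Z-9 and M-70 present → F-65 forms (R3).
Q-50 would need A-49 and Q-6 (R4), but A-49 never forms.
A-49 would need Z-9 and Q-50 (R2), but Q-50 never forms.
Z-9: reached.
F-65: reached.
Reached: Z-9 and F-65 — 2 of the 4.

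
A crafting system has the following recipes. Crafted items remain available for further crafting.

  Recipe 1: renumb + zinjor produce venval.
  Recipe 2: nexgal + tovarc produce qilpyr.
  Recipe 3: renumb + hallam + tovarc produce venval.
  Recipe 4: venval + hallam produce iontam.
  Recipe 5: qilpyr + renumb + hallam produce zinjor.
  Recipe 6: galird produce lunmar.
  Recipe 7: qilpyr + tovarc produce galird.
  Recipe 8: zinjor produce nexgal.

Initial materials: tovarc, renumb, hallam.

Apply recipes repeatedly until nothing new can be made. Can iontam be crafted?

renumb + hallam + tovarc → venval (Recipe 3).
venval + hallam → iontam (Recipe 4).

Yes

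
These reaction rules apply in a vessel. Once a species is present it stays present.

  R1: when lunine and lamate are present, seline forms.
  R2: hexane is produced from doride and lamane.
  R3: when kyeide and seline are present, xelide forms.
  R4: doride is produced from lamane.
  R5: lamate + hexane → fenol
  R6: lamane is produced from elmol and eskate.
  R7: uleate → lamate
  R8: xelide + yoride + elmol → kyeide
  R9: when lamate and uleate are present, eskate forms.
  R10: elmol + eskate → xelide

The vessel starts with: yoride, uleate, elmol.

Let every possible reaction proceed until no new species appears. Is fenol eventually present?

uleate present → lamate forms (R7).
lamate and uleate present → eskate forms (R9).
elmol and eskate present → lamane forms (R6).
lamane present → doride forms (R4).
doride and lamane present → hexane forms (R2).
lamate and hexane present → fenol forms (R5).

Yes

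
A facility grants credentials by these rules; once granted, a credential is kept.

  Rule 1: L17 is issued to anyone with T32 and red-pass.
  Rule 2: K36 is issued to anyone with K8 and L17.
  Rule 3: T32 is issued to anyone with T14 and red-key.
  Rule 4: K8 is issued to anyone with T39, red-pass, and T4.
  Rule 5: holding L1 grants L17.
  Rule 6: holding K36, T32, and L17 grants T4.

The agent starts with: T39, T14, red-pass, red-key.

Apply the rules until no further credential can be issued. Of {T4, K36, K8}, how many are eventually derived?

T4 would need K36, T32, and L17 (Rule 6), but K36 is never granted.
K36 would need K8 and L17 (Rule 2), but K8 is never granted.
K8 would need T39, red-pass, and T4 (Rule 4), but T4 is never granted.
None of the 3 are reached.

0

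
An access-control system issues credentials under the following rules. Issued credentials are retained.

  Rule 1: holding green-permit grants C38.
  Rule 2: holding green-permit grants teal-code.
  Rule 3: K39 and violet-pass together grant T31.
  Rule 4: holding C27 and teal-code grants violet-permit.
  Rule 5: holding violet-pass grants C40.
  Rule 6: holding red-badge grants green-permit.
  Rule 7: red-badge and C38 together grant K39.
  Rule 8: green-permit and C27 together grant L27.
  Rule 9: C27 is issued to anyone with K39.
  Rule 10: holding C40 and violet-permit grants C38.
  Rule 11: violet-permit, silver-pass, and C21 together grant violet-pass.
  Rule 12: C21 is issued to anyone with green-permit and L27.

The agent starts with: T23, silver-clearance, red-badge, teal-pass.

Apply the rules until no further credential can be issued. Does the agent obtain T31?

T31 would need K39 and violet-pass (Rule 3), but violet-pass is never granted.

No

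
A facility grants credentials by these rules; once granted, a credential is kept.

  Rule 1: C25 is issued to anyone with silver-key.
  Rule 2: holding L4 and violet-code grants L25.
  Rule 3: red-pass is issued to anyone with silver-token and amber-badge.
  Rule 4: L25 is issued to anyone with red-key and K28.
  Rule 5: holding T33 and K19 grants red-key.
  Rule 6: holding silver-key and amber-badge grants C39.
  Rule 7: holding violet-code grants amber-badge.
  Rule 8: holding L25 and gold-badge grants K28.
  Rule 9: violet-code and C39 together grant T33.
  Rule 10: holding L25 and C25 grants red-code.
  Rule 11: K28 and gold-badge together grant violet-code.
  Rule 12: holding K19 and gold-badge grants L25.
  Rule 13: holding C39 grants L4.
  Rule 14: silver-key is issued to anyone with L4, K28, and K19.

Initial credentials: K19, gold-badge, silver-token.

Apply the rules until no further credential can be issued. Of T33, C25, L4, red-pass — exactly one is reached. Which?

red-pass

Holding K19 and gold-badge grants L25 (Rule 12).
Holding L25 and gold-badge grants K28 (Rule 8).
Holding K28 and gold-badge grants violet-code (Rule 11).
Holding violet-code grants amber-badge (Rule 7).
Holding silver-token and amber-badge grants red-pass (Rule 3).
T33 would need violet-code and C39 (Rule 9), but C39 is never granted. L4 would need C39 (Rule 13), but C39 is never granted. C25 would need silver-key (Rule 1), but silver-key is never granted.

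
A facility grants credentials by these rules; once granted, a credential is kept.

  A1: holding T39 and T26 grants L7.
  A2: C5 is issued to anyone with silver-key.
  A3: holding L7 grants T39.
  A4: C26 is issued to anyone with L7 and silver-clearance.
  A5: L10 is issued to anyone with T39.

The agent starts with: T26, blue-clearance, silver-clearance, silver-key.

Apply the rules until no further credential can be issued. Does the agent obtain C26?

No

C26 would need L7 and silver-clearance (A4), but L7 is never granted.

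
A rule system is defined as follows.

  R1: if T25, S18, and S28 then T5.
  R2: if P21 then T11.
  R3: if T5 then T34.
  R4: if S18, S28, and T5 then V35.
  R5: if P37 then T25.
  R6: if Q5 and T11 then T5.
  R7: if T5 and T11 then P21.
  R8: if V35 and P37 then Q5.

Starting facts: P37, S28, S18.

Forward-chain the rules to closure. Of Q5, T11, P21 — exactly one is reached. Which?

P37 holds, so T25 follows (R5).
T25, S18, and S28 hold, so T5 follows (R1).
S18, S28, and T5 hold, so V35 follows (R4).
From V35 and P37, R8 gives Q5.
T11 would need P21 (R2), but P21 is never established. P21 would need T5 and T11 (R7), but T11 is never established.

Q5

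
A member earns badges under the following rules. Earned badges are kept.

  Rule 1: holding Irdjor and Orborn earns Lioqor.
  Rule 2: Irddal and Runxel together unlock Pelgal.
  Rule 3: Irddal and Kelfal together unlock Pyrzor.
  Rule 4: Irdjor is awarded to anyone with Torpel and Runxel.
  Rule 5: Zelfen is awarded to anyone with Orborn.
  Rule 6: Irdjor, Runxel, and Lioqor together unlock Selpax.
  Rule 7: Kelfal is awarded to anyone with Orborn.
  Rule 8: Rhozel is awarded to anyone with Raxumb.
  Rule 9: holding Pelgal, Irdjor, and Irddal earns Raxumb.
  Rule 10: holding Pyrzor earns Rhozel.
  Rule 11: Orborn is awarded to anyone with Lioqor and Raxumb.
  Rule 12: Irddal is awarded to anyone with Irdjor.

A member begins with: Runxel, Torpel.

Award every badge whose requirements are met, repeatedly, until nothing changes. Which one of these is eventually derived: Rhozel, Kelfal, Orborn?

With Torpel and Runxel, Irdjor is earned (Rule 4).
With Irdjor, Irddal is earned (Rule 12).
With Irddal and Runxel, Pelgal is earned (Rule 2).
With Pelgal, Irdjor, and Irddal, Raxumb is earned (Rule 9).
With Raxumb, Rhozel is earned (Rule 8).
Orborn would need Lioqor and Raxumb (Rule 11), but Lioqor is never earned. Kelfal would need Orborn (Rule 7), but Orborn is never earned.

Rhozel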